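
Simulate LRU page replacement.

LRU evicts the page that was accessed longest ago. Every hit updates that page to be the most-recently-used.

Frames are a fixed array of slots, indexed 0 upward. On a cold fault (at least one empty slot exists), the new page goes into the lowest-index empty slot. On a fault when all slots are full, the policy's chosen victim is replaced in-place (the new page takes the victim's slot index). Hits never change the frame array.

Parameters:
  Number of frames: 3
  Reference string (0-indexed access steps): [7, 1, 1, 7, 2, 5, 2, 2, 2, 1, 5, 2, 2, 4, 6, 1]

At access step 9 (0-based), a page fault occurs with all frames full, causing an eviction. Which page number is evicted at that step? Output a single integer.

Step 0: ref 7 -> FAULT, frames=[7,-,-]
Step 1: ref 1 -> FAULT, frames=[7,1,-]
Step 2: ref 1 -> HIT, frames=[7,1,-]
Step 3: ref 7 -> HIT, frames=[7,1,-]
Step 4: ref 2 -> FAULT, frames=[7,1,2]
Step 5: ref 5 -> FAULT, evict 1, frames=[7,5,2]
Step 6: ref 2 -> HIT, frames=[7,5,2]
Step 7: ref 2 -> HIT, frames=[7,5,2]
Step 8: ref 2 -> HIT, frames=[7,5,2]
Step 9: ref 1 -> FAULT, evict 7, frames=[1,5,2]
At step 9: evicted page 7

Answer: 7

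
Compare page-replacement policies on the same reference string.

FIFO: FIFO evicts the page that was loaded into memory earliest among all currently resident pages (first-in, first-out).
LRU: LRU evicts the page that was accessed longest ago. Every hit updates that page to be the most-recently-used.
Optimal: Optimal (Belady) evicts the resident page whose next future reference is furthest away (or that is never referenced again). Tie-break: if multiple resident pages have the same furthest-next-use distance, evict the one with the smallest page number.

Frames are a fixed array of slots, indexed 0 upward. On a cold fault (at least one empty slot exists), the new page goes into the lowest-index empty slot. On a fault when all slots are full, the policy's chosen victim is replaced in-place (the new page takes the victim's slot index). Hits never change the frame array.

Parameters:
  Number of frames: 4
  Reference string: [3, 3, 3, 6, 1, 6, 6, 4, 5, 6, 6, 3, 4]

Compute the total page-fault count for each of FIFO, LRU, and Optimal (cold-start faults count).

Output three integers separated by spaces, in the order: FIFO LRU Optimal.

Answer: 6 6 5

Derivation:
--- FIFO ---
  step 0: ref 3 -> FAULT, frames=[3,-,-,-] (faults so far: 1)
  step 1: ref 3 -> HIT, frames=[3,-,-,-] (faults so far: 1)
  step 2: ref 3 -> HIT, frames=[3,-,-,-] (faults so far: 1)
  step 3: ref 6 -> FAULT, frames=[3,6,-,-] (faults so far: 2)
  step 4: ref 1 -> FAULT, frames=[3,6,1,-] (faults so far: 3)
  step 5: ref 6 -> HIT, frames=[3,6,1,-] (faults so far: 3)
  step 6: ref 6 -> HIT, frames=[3,6,1,-] (faults so far: 3)
  step 7: ref 4 -> FAULT, frames=[3,6,1,4] (faults so far: 4)
  step 8: ref 5 -> FAULT, evict 3, frames=[5,6,1,4] (faults so far: 5)
  step 9: ref 6 -> HIT, frames=[5,6,1,4] (faults so far: 5)
  step 10: ref 6 -> HIT, frames=[5,6,1,4] (faults so far: 5)
  step 11: ref 3 -> FAULT, evict 6, frames=[5,3,1,4] (faults so far: 6)
  step 12: ref 4 -> HIT, frames=[5,3,1,4] (faults so far: 6)
  FIFO total faults: 6
--- LRU ---
  step 0: ref 3 -> FAULT, frames=[3,-,-,-] (faults so far: 1)
  step 1: ref 3 -> HIT, frames=[3,-,-,-] (faults so far: 1)
  step 2: ref 3 -> HIT, frames=[3,-,-,-] (faults so far: 1)
  step 3: ref 6 -> FAULT, frames=[3,6,-,-] (faults so far: 2)
  step 4: ref 1 -> FAULT, frames=[3,6,1,-] (faults so far: 3)
  step 5: ref 6 -> HIT, frames=[3,6,1,-] (faults so far: 3)
  step 6: ref 6 -> HIT, frames=[3,6,1,-] (faults so far: 3)
  step 7: ref 4 -> FAULT, frames=[3,6,1,4] (faults so far: 4)
  step 8: ref 5 -> FAULT, evict 3, frames=[5,6,1,4] (faults so far: 5)
  step 9: ref 6 -> HIT, frames=[5,6,1,4] (faults so far: 5)
  step 10: ref 6 -> HIT, frames=[5,6,1,4] (faults so far: 5)
  step 11: ref 3 -> FAULT, evict 1, frames=[5,6,3,4] (faults so far: 6)
  step 12: ref 4 -> HIT, frames=[5,6,3,4] (faults so far: 6)
  LRU total faults: 6
--- Optimal ---
  step 0: ref 3 -> FAULT, frames=[3,-,-,-] (faults so far: 1)
  step 1: ref 3 -> HIT, frames=[3,-,-,-] (faults so far: 1)
  step 2: ref 3 -> HIT, frames=[3,-,-,-] (faults so far: 1)
  step 3: ref 6 -> FAULT, frames=[3,6,-,-] (faults so far: 2)
  step 4: ref 1 -> FAULT, frames=[3,6,1,-] (faults so far: 3)
  step 5: ref 6 -> HIT, frames=[3,6,1,-] (faults so far: 3)
  step 6: ref 6 -> HIT, frames=[3,6,1,-] (faults so far: 3)
  step 7: ref 4 -> FAULT, frames=[3,6,1,4] (faults so far: 4)
  step 8: ref 5 -> FAULT, evict 1, frames=[3,6,5,4] (faults so far: 5)
  step 9: ref 6 -> HIT, frames=[3,6,5,4] (faults so far: 5)
  step 10: ref 6 -> HIT, frames=[3,6,5,4] (faults so far: 5)
  step 11: ref 3 -> HIT, frames=[3,6,5,4] (faults so far: 5)
  step 12: ref 4 -> HIT, frames=[3,6,5,4] (faults so far: 5)
  Optimal total faults: 5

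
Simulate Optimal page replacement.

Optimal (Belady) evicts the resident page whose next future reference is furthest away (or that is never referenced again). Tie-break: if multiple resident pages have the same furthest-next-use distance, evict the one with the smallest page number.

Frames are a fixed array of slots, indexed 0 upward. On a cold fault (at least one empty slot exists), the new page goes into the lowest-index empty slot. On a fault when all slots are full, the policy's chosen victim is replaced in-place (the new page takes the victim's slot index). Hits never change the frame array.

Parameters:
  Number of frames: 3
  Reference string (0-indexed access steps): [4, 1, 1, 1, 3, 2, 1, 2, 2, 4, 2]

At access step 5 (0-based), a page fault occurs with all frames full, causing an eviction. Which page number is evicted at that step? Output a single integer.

Answer: 3

Derivation:
Step 0: ref 4 -> FAULT, frames=[4,-,-]
Step 1: ref 1 -> FAULT, frames=[4,1,-]
Step 2: ref 1 -> HIT, frames=[4,1,-]
Step 3: ref 1 -> HIT, frames=[4,1,-]
Step 4: ref 3 -> FAULT, frames=[4,1,3]
Step 5: ref 2 -> FAULT, evict 3, frames=[4,1,2]
At step 5: evicted page 3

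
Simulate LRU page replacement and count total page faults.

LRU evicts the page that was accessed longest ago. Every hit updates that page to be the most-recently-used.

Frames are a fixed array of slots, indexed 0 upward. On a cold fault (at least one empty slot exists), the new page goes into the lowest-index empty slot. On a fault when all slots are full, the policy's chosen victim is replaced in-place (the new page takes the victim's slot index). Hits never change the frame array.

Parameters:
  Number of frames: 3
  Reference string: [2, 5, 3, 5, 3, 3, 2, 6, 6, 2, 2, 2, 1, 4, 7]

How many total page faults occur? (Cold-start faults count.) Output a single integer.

Answer: 7

Derivation:
Step 0: ref 2 → FAULT, frames=[2,-,-]
Step 1: ref 5 → FAULT, frames=[2,5,-]
Step 2: ref 3 → FAULT, frames=[2,5,3]
Step 3: ref 5 → HIT, frames=[2,5,3]
Step 4: ref 3 → HIT, frames=[2,5,3]
Step 5: ref 3 → HIT, frames=[2,5,3]
Step 6: ref 2 → HIT, frames=[2,5,3]
Step 7: ref 6 → FAULT (evict 5), frames=[2,6,3]
Step 8: ref 6 → HIT, frames=[2,6,3]
Step 9: ref 2 → HIT, frames=[2,6,3]
Step 10: ref 2 → HIT, frames=[2,6,3]
Step 11: ref 2 → HIT, frames=[2,6,3]
Step 12: ref 1 → FAULT (evict 3), frames=[2,6,1]
Step 13: ref 4 → FAULT (evict 6), frames=[2,4,1]
Step 14: ref 7 → FAULT (evict 2), frames=[7,4,1]
Total faults: 7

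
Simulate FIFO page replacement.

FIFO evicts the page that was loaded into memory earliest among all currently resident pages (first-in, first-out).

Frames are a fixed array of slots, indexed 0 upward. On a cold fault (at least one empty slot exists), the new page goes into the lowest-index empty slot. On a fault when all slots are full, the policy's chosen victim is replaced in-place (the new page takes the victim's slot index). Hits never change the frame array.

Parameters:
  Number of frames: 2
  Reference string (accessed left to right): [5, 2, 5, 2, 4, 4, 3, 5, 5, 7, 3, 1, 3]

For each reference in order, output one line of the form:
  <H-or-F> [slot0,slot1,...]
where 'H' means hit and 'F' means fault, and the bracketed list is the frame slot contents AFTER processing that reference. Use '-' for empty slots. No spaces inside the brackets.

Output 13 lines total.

F [5,-]
F [5,2]
H [5,2]
H [5,2]
F [4,2]
H [4,2]
F [4,3]
F [5,3]
H [5,3]
F [5,7]
F [3,7]
F [3,1]
H [3,1]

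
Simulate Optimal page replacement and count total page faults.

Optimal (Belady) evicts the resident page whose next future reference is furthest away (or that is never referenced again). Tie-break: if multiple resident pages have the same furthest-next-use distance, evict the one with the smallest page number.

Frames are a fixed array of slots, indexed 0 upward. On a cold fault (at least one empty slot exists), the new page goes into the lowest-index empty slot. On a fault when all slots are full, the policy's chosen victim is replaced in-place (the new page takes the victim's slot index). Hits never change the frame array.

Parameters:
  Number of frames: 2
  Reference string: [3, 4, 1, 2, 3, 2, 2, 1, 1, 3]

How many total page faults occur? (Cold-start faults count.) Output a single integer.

Answer: 5

Derivation:
Step 0: ref 3 → FAULT, frames=[3,-]
Step 1: ref 4 → FAULT, frames=[3,4]
Step 2: ref 1 → FAULT (evict 4), frames=[3,1]
Step 3: ref 2 → FAULT (evict 1), frames=[3,2]
Step 4: ref 3 → HIT, frames=[3,2]
Step 5: ref 2 → HIT, frames=[3,2]
Step 6: ref 2 → HIT, frames=[3,2]
Step 7: ref 1 → FAULT (evict 2), frames=[3,1]
Step 8: ref 1 → HIT, frames=[3,1]
Step 9: ref 3 → HIT, frames=[3,1]
Total faults: 5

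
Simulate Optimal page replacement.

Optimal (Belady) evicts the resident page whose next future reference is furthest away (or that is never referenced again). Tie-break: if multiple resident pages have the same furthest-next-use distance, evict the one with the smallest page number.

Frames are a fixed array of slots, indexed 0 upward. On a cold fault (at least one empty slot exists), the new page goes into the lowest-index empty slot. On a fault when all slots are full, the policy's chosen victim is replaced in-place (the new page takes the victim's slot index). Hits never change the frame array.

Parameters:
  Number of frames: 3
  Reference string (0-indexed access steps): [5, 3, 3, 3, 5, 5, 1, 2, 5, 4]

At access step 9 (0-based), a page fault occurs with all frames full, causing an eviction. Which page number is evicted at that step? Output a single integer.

Step 0: ref 5 -> FAULT, frames=[5,-,-]
Step 1: ref 3 -> FAULT, frames=[5,3,-]
Step 2: ref 3 -> HIT, frames=[5,3,-]
Step 3: ref 3 -> HIT, frames=[5,3,-]
Step 4: ref 5 -> HIT, frames=[5,3,-]
Step 5: ref 5 -> HIT, frames=[5,3,-]
Step 6: ref 1 -> FAULT, frames=[5,3,1]
Step 7: ref 2 -> FAULT, evict 1, frames=[5,3,2]
Step 8: ref 5 -> HIT, frames=[5,3,2]
Step 9: ref 4 -> FAULT, evict 2, frames=[5,3,4]
At step 9: evicted page 2

Answer: 2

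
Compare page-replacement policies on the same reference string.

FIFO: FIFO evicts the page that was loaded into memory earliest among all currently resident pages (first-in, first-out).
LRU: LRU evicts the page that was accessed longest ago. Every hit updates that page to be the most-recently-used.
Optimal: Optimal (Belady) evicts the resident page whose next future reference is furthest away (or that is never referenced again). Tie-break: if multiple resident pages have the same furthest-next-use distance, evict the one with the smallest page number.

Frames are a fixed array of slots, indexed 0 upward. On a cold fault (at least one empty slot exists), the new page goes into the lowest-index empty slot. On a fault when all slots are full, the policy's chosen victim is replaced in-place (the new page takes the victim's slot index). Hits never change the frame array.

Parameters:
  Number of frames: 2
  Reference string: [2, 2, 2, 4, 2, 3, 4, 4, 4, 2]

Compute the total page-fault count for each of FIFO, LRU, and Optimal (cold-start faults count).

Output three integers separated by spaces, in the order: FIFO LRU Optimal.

Answer: 4 5 4

Derivation:
--- FIFO ---
  step 0: ref 2 -> FAULT, frames=[2,-] (faults so far: 1)
  step 1: ref 2 -> HIT, frames=[2,-] (faults so far: 1)
  step 2: ref 2 -> HIT, frames=[2,-] (faults so far: 1)
  step 3: ref 4 -> FAULT, frames=[2,4] (faults so far: 2)
  step 4: ref 2 -> HIT, frames=[2,4] (faults so far: 2)
  step 5: ref 3 -> FAULT, evict 2, frames=[3,4] (faults so far: 3)
  step 6: ref 4 -> HIT, frames=[3,4] (faults so far: 3)
  step 7: ref 4 -> HIT, frames=[3,4] (faults so far: 3)
  step 8: ref 4 -> HIT, frames=[3,4] (faults so far: 3)
  step 9: ref 2 -> FAULT, evict 4, frames=[3,2] (faults so far: 4)
  FIFO total faults: 4
--- LRU ---
  step 0: ref 2 -> FAULT, frames=[2,-] (faults so far: 1)
  step 1: ref 2 -> HIT, frames=[2,-] (faults so far: 1)
  step 2: ref 2 -> HIT, frames=[2,-] (faults so far: 1)
  step 3: ref 4 -> FAULT, frames=[2,4] (faults so far: 2)
  step 4: ref 2 -> HIT, frames=[2,4] (faults so far: 2)
  step 5: ref 3 -> FAULT, evict 4, frames=[2,3] (faults so far: 3)
  step 6: ref 4 -> FAULT, evict 2, frames=[4,3] (faults so far: 4)
  step 7: ref 4 -> HIT, frames=[4,3] (faults so far: 4)
  step 8: ref 4 -> HIT, frames=[4,3] (faults so far: 4)
  step 9: ref 2 -> FAULT, evict 3, frames=[4,2] (faults so far: 5)
  LRU total faults: 5
--- Optimal ---
  step 0: ref 2 -> FAULT, frames=[2,-] (faults so far: 1)
  step 1: ref 2 -> HIT, frames=[2,-] (faults so far: 1)
  step 2: ref 2 -> HIT, frames=[2,-] (faults so far: 1)
  step 3: ref 4 -> FAULT, frames=[2,4] (faults so far: 2)
  step 4: ref 2 -> HIT, frames=[2,4] (faults so far: 2)
  step 5: ref 3 -> FAULT, evict 2, frames=[3,4] (faults so far: 3)
  step 6: ref 4 -> HIT, frames=[3,4] (faults so far: 3)
  step 7: ref 4 -> HIT, frames=[3,4] (faults so far: 3)
  step 8: ref 4 -> HIT, frames=[3,4] (faults so far: 3)
  step 9: ref 2 -> FAULT, evict 3, frames=[2,4] (faults so far: 4)
  Optimal total faults: 4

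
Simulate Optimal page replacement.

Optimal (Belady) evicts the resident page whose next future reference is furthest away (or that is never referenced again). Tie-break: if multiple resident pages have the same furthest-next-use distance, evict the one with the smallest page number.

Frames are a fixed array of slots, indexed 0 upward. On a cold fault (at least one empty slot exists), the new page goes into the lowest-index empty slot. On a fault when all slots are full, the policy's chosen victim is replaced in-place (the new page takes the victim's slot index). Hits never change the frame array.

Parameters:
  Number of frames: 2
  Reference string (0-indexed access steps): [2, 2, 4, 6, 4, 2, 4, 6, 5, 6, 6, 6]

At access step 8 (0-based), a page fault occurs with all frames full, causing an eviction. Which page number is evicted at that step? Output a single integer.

Answer: 4

Derivation:
Step 0: ref 2 -> FAULT, frames=[2,-]
Step 1: ref 2 -> HIT, frames=[2,-]
Step 2: ref 4 -> FAULT, frames=[2,4]
Step 3: ref 6 -> FAULT, evict 2, frames=[6,4]
Step 4: ref 4 -> HIT, frames=[6,4]
Step 5: ref 2 -> FAULT, evict 6, frames=[2,4]
Step 6: ref 4 -> HIT, frames=[2,4]
Step 7: ref 6 -> FAULT, evict 2, frames=[6,4]
Step 8: ref 5 -> FAULT, evict 4, frames=[6,5]
At step 8: evicted page 4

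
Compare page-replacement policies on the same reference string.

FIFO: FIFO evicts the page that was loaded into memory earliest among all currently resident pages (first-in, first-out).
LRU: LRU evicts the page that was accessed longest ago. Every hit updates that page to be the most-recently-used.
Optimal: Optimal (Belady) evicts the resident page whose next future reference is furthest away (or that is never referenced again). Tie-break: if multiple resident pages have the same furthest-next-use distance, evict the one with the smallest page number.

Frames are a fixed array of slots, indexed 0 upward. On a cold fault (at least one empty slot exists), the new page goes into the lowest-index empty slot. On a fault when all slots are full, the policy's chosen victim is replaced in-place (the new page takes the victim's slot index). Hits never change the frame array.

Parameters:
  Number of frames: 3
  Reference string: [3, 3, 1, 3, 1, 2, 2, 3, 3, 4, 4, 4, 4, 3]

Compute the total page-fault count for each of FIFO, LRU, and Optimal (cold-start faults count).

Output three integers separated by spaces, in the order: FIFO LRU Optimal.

Answer: 5 4 4

Derivation:
--- FIFO ---
  step 0: ref 3 -> FAULT, frames=[3,-,-] (faults so far: 1)
  step 1: ref 3 -> HIT, frames=[3,-,-] (faults so far: 1)
  step 2: ref 1 -> FAULT, frames=[3,1,-] (faults so far: 2)
  step 3: ref 3 -> HIT, frames=[3,1,-] (faults so far: 2)
  step 4: ref 1 -> HIT, frames=[3,1,-] (faults so far: 2)
  step 5: ref 2 -> FAULT, frames=[3,1,2] (faults so far: 3)
  step 6: ref 2 -> HIT, frames=[3,1,2] (faults so far: 3)
  step 7: ref 3 -> HIT, frames=[3,1,2] (faults so far: 3)
  step 8: ref 3 -> HIT, frames=[3,1,2] (faults so far: 3)
  step 9: ref 4 -> FAULT, evict 3, frames=[4,1,2] (faults so far: 4)
  step 10: ref 4 -> HIT, frames=[4,1,2] (faults so far: 4)
  step 11: ref 4 -> HIT, frames=[4,1,2] (faults so far: 4)
  step 12: ref 4 -> HIT, frames=[4,1,2] (faults so far: 4)
  step 13: ref 3 -> FAULT, evict 1, frames=[4,3,2] (faults so far: 5)
  FIFO total faults: 5
--- LRU ---
  step 0: ref 3 -> FAULT, frames=[3,-,-] (faults so far: 1)
  step 1: ref 3 -> HIT, frames=[3,-,-] (faults so far: 1)
  step 2: ref 1 -> FAULT, frames=[3,1,-] (faults so far: 2)
  step 3: ref 3 -> HIT, frames=[3,1,-] (faults so far: 2)
  step 4: ref 1 -> HIT, frames=[3,1,-] (faults so far: 2)
  step 5: ref 2 -> FAULT, frames=[3,1,2] (faults so far: 3)
  step 6: ref 2 -> HIT, frames=[3,1,2] (faults so far: 3)
  step 7: ref 3 -> HIT, frames=[3,1,2] (faults so far: 3)
  step 8: ref 3 -> HIT, frames=[3,1,2] (faults so far: 3)
  step 9: ref 4 -> FAULT, evict 1, frames=[3,4,2] (faults so far: 4)
  step 10: ref 4 -> HIT, frames=[3,4,2] (faults so far: 4)
  step 11: ref 4 -> HIT, frames=[3,4,2] (faults so far: 4)
  step 12: ref 4 -> HIT, frames=[3,4,2] (faults so far: 4)
  step 13: ref 3 -> HIT, frames=[3,4,2] (faults so far: 4)
  LRU total faults: 4
--- Optimal ---
  step 0: ref 3 -> FAULT, frames=[3,-,-] (faults so far: 1)
  step 1: ref 3 -> HIT, frames=[3,-,-] (faults so far: 1)
  step 2: ref 1 -> FAULT, frames=[3,1,-] (faults so far: 2)
  step 3: ref 3 -> HIT, frames=[3,1,-] (faults so far: 2)
  step 4: ref 1 -> HIT, frames=[3,1,-] (faults so far: 2)
  step 5: ref 2 -> FAULT, frames=[3,1,2] (faults so far: 3)
  step 6: ref 2 -> HIT, frames=[3,1,2] (faults so far: 3)
  step 7: ref 3 -> HIT, frames=[3,1,2] (faults so far: 3)
  step 8: ref 3 -> HIT, frames=[3,1,2] (faults so far: 3)
  step 9: ref 4 -> FAULT, evict 1, frames=[3,4,2] (faults so far: 4)
  step 10: ref 4 -> HIT, frames=[3,4,2] (faults so far: 4)
  step 11: ref 4 -> HIT, frames=[3,4,2] (faults so far: 4)
  step 12: ref 4 -> HIT, frames=[3,4,2] (faults so far: 4)
  step 13: ref 3 -> HIT, frames=[3,4,2] (faults so far: 4)
  Optimal total faults: 4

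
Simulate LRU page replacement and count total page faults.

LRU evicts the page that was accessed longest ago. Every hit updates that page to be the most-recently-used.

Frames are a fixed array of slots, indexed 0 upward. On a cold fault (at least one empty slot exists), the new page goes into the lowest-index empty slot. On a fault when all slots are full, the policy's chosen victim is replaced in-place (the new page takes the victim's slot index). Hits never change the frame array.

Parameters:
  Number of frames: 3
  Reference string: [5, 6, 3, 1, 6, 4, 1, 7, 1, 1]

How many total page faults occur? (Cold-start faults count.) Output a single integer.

Answer: 6

Derivation:
Step 0: ref 5 → FAULT, frames=[5,-,-]
Step 1: ref 6 → FAULT, frames=[5,6,-]
Step 2: ref 3 → FAULT, frames=[5,6,3]
Step 3: ref 1 → FAULT (evict 5), frames=[1,6,3]
Step 4: ref 6 → HIT, frames=[1,6,3]
Step 5: ref 4 → FAULT (evict 3), frames=[1,6,4]
Step 6: ref 1 → HIT, frames=[1,6,4]
Step 7: ref 7 → FAULT (evict 6), frames=[1,7,4]
Step 8: ref 1 → HIT, frames=[1,7,4]
Step 9: ref 1 → HIT, frames=[1,7,4]
Total faults: 6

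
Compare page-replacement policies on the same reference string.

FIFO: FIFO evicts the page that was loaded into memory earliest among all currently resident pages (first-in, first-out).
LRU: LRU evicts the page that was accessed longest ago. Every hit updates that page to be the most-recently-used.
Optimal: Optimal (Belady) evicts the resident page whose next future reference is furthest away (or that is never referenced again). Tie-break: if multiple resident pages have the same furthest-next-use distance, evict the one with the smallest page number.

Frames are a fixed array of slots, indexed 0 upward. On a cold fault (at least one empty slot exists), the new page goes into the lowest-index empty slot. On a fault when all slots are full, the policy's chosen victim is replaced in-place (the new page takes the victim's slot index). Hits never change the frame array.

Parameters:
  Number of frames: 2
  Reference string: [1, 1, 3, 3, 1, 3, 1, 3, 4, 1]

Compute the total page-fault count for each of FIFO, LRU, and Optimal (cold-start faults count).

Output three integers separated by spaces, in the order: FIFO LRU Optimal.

--- FIFO ---
  step 0: ref 1 -> FAULT, frames=[1,-] (faults so far: 1)
  step 1: ref 1 -> HIT, frames=[1,-] (faults so far: 1)
  step 2: ref 3 -> FAULT, frames=[1,3] (faults so far: 2)
  step 3: ref 3 -> HIT, frames=[1,3] (faults so far: 2)
  step 4: ref 1 -> HIT, frames=[1,3] (faults so far: 2)
  step 5: ref 3 -> HIT, frames=[1,3] (faults so far: 2)
  step 6: ref 1 -> HIT, frames=[1,3] (faults so far: 2)
  step 7: ref 3 -> HIT, frames=[1,3] (faults so far: 2)
  step 8: ref 4 -> FAULT, evict 1, frames=[4,3] (faults so far: 3)
  step 9: ref 1 -> FAULT, evict 3, frames=[4,1] (faults so far: 4)
  FIFO total faults: 4
--- LRU ---
  step 0: ref 1 -> FAULT, frames=[1,-] (faults so far: 1)
  step 1: ref 1 -> HIT, frames=[1,-] (faults so far: 1)
  step 2: ref 3 -> FAULT, frames=[1,3] (faults so far: 2)
  step 3: ref 3 -> HIT, frames=[1,3] (faults so far: 2)
  step 4: ref 1 -> HIT, frames=[1,3] (faults so far: 2)
  step 5: ref 3 -> HIT, frames=[1,3] (faults so far: 2)
  step 6: ref 1 -> HIT, frames=[1,3] (faults so far: 2)
  step 7: ref 3 -> HIT, frames=[1,3] (faults so far: 2)
  step 8: ref 4 -> FAULT, evict 1, frames=[4,3] (faults so far: 3)
  step 9: ref 1 -> FAULT, evict 3, frames=[4,1] (faults so far: 4)
  LRU total faults: 4
--- Optimal ---
  step 0: ref 1 -> FAULT, frames=[1,-] (faults so far: 1)
  step 1: ref 1 -> HIT, frames=[1,-] (faults so far: 1)
  step 2: ref 3 -> FAULT, frames=[1,3] (faults so far: 2)
  step 3: ref 3 -> HIT, frames=[1,3] (faults so far: 2)
  step 4: ref 1 -> HIT, frames=[1,3] (faults so far: 2)
  step 5: ref 3 -> HIT, frames=[1,3] (faults so far: 2)
  step 6: ref 1 -> HIT, frames=[1,3] (faults so far: 2)
  step 7: ref 3 -> HIT, frames=[1,3] (faults so far: 2)
  step 8: ref 4 -> FAULT, evict 3, frames=[1,4] (faults so far: 3)
  step 9: ref 1 -> HIT, frames=[1,4] (faults so far: 3)
  Optimal total faults: 3

Answer: 4 4 3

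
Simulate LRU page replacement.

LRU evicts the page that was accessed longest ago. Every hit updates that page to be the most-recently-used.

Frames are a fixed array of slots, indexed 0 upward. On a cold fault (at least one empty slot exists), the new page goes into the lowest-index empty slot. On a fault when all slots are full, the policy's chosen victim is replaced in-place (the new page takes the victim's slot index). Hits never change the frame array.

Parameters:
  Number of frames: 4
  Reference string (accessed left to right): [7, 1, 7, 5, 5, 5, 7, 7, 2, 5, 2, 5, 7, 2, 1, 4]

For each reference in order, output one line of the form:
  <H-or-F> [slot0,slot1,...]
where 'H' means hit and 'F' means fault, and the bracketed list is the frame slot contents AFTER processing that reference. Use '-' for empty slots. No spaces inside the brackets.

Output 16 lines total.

F [7,-,-,-]
F [7,1,-,-]
H [7,1,-,-]
F [7,1,5,-]
H [7,1,5,-]
H [7,1,5,-]
H [7,1,5,-]
H [7,1,5,-]
F [7,1,5,2]
H [7,1,5,2]
H [7,1,5,2]
H [7,1,5,2]
H [7,1,5,2]
H [7,1,5,2]
H [7,1,5,2]
F [7,1,4,2]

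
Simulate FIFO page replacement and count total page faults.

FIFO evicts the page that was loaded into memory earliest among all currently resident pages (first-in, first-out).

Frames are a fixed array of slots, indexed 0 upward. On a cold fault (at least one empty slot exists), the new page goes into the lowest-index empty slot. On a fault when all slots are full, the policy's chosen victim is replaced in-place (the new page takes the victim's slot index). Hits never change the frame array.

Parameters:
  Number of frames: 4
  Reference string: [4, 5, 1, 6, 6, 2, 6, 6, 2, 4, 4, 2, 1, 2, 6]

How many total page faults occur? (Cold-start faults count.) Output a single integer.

Answer: 6

Derivation:
Step 0: ref 4 → FAULT, frames=[4,-,-,-]
Step 1: ref 5 → FAULT, frames=[4,5,-,-]
Step 2: ref 1 → FAULT, frames=[4,5,1,-]
Step 3: ref 6 → FAULT, frames=[4,5,1,6]
Step 4: ref 6 → HIT, frames=[4,5,1,6]
Step 5: ref 2 → FAULT (evict 4), frames=[2,5,1,6]
Step 6: ref 6 → HIT, frames=[2,5,1,6]
Step 7: ref 6 → HIT, frames=[2,5,1,6]
Step 8: ref 2 → HIT, frames=[2,5,1,6]
Step 9: ref 4 → FAULT (evict 5), frames=[2,4,1,6]
Step 10: ref 4 → HIT, frames=[2,4,1,6]
Step 11: ref 2 → HIT, frames=[2,4,1,6]
Step 12: ref 1 → HIT, frames=[2,4,1,6]
Step 13: ref 2 → HIT, frames=[2,4,1,6]
Step 14: ref 6 → HIT, frames=[2,4,1,6]
Total faults: 6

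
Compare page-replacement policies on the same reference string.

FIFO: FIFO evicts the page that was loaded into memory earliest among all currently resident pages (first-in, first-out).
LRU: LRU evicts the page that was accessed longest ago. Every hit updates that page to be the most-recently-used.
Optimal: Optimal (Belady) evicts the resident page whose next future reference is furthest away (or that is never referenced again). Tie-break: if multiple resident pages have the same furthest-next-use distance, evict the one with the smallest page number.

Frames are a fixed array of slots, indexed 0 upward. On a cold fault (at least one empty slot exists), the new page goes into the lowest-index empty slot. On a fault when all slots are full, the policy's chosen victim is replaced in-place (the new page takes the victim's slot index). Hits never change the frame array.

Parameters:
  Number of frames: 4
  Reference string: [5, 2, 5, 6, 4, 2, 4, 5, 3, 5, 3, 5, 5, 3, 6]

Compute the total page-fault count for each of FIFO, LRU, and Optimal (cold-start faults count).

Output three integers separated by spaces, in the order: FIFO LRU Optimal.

Answer: 6 6 5

Derivation:
--- FIFO ---
  step 0: ref 5 -> FAULT, frames=[5,-,-,-] (faults so far: 1)
  step 1: ref 2 -> FAULT, frames=[5,2,-,-] (faults so far: 2)
  step 2: ref 5 -> HIT, frames=[5,2,-,-] (faults so far: 2)
  step 3: ref 6 -> FAULT, frames=[5,2,6,-] (faults so far: 3)
  step 4: ref 4 -> FAULT, frames=[5,2,6,4] (faults so far: 4)
  step 5: ref 2 -> HIT, frames=[5,2,6,4] (faults so far: 4)
  step 6: ref 4 -> HIT, frames=[5,2,6,4] (faults so far: 4)
  step 7: ref 5 -> HIT, frames=[5,2,6,4] (faults so far: 4)
  step 8: ref 3 -> FAULT, evict 5, frames=[3,2,6,4] (faults so far: 5)
  step 9: ref 5 -> FAULT, evict 2, frames=[3,5,6,4] (faults so far: 6)
  step 10: ref 3 -> HIT, frames=[3,5,6,4] (faults so far: 6)
  step 11: ref 5 -> HIT, frames=[3,5,6,4] (faults so far: 6)
  step 12: ref 5 -> HIT, frames=[3,5,6,4] (faults so far: 6)
  step 13: ref 3 -> HIT, frames=[3,5,6,4] (faults so far: 6)
  step 14: ref 6 -> HIT, frames=[3,5,6,4] (faults so far: 6)
  FIFO total faults: 6
--- LRU ---
  step 0: ref 5 -> FAULT, frames=[5,-,-,-] (faults so far: 1)
  step 1: ref 2 -> FAULT, frames=[5,2,-,-] (faults so far: 2)
  step 2: ref 5 -> HIT, frames=[5,2,-,-] (faults so far: 2)
  step 3: ref 6 -> FAULT, frames=[5,2,6,-] (faults so far: 3)
  step 4: ref 4 -> FAULT, frames=[5,2,6,4] (faults so far: 4)
  step 5: ref 2 -> HIT, frames=[5,2,6,4] (faults so far: 4)
  step 6: ref 4 -> HIT, frames=[5,2,6,4] (faults so far: 4)
  step 7: ref 5 -> HIT, frames=[5,2,6,4] (faults so far: 4)
  step 8: ref 3 -> FAULT, evict 6, frames=[5,2,3,4] (faults so far: 5)
  step 9: ref 5 -> HIT, frames=[5,2,3,4] (faults so far: 5)
  step 10: ref 3 -> HIT, frames=[5,2,3,4] (faults so far: 5)
  step 11: ref 5 -> HIT, frames=[5,2,3,4] (faults so far: 5)
  step 12: ref 5 -> HIT, frames=[5,2,3,4] (faults so far: 5)
  step 13: ref 3 -> HIT, frames=[5,2,3,4] (faults so far: 5)
  step 14: ref 6 -> FAULT, evict 2, frames=[5,6,3,4] (faults so far: 6)
  LRU total faults: 6
--- Optimal ---
  step 0: ref 5 -> FAULT, frames=[5,-,-,-] (faults so far: 1)
  step 1: ref 2 -> FAULT, frames=[5,2,-,-] (faults so far: 2)
  step 2: ref 5 -> HIT, frames=[5,2,-,-] (faults so far: 2)
  step 3: ref 6 -> FAULT, frames=[5,2,6,-] (faults so far: 3)
  step 4: ref 4 -> FAULT, frames=[5,2,6,4] (faults so far: 4)
  step 5: ref 2 -> HIT, frames=[5,2,6,4] (faults so far: 4)
  step 6: ref 4 -> HIT, frames=[5,2,6,4] (faults so far: 4)
  step 7: ref 5 -> HIT, frames=[5,2,6,4] (faults so far: 4)
  step 8: ref 3 -> FAULT, evict 2, frames=[5,3,6,4] (faults so far: 5)
  step 9: ref 5 -> HIT, frames=[5,3,6,4] (faults so far: 5)
  step 10: ref 3 -> HIT, frames=[5,3,6,4] (faults so far: 5)
  step 11: ref 5 -> HIT, frames=[5,3,6,4] (faults so far: 5)
  step 12: ref 5 -> HIT, frames=[5,3,6,4] (faults so far: 5)
  step 13: ref 3 -> HIT, frames=[5,3,6,4] (faults so far: 5)
  step 14: ref 6 -> HIT, frames=[5,3,6,4] (faults so far: 5)
  Optimal total faults: 5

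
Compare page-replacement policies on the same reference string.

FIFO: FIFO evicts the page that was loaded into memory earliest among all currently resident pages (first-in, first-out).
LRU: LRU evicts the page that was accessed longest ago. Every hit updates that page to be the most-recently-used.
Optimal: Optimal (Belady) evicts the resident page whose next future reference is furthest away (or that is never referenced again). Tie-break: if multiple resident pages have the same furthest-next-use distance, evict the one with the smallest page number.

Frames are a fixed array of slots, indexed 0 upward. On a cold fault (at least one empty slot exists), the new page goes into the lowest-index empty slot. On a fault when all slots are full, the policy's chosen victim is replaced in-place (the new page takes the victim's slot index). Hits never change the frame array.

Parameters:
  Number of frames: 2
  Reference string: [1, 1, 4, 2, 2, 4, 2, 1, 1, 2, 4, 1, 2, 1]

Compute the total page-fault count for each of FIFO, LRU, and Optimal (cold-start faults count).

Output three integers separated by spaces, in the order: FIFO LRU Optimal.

--- FIFO ---
  step 0: ref 1 -> FAULT, frames=[1,-] (faults so far: 1)
  step 1: ref 1 -> HIT, frames=[1,-] (faults so far: 1)
  step 2: ref 4 -> FAULT, frames=[1,4] (faults so far: 2)
  step 3: ref 2 -> FAULT, evict 1, frames=[2,4] (faults so far: 3)
  step 4: ref 2 -> HIT, frames=[2,4] (faults so far: 3)
  step 5: ref 4 -> HIT, frames=[2,4] (faults so far: 3)
  step 6: ref 2 -> HIT, frames=[2,4] (faults so far: 3)
  step 7: ref 1 -> FAULT, evict 4, frames=[2,1] (faults so far: 4)
  step 8: ref 1 -> HIT, frames=[2,1] (faults so far: 4)
  step 9: ref 2 -> HIT, frames=[2,1] (faults so far: 4)
  step 10: ref 4 -> FAULT, evict 2, frames=[4,1] (faults so far: 5)
  step 11: ref 1 -> HIT, frames=[4,1] (faults so far: 5)
  step 12: ref 2 -> FAULT, evict 1, frames=[4,2] (faults so far: 6)
  step 13: ref 1 -> FAULT, evict 4, frames=[1,2] (faults so far: 7)
  FIFO total faults: 7
--- LRU ---
  step 0: ref 1 -> FAULT, frames=[1,-] (faults so far: 1)
  step 1: ref 1 -> HIT, frames=[1,-] (faults so far: 1)
  step 2: ref 4 -> FAULT, frames=[1,4] (faults so far: 2)
  step 3: ref 2 -> FAULT, evict 1, frames=[2,4] (faults so far: 3)
  step 4: ref 2 -> HIT, frames=[2,4] (faults so far: 3)
  step 5: ref 4 -> HIT, frames=[2,4] (faults so far: 3)
  step 6: ref 2 -> HIT, frames=[2,4] (faults so far: 3)
  step 7: ref 1 -> FAULT, evict 4, frames=[2,1] (faults so far: 4)
  step 8: ref 1 -> HIT, frames=[2,1] (faults so far: 4)
  step 9: ref 2 -> HIT, frames=[2,1] (faults so far: 4)
  step 10: ref 4 -> FAULT, evict 1, frames=[2,4] (faults so far: 5)
  step 11: ref 1 -> FAULT, evict 2, frames=[1,4] (faults so far: 6)
  step 12: ref 2 -> FAULT, evict 4, frames=[1,2] (faults so far: 7)
  step 13: ref 1 -> HIT, frames=[1,2] (faults so far: 7)
  LRU total faults: 7
--- Optimal ---
  step 0: ref 1 -> FAULT, frames=[1,-] (faults so far: 1)
  step 1: ref 1 -> HIT, frames=[1,-] (faults so far: 1)
  step 2: ref 4 -> FAULT, frames=[1,4] (faults so far: 2)
  step 3: ref 2 -> FAULT, evict 1, frames=[2,4] (faults so far: 3)
  step 4: ref 2 -> HIT, frames=[2,4] (faults so far: 3)
  step 5: ref 4 -> HIT, frames=[2,4] (faults so far: 3)
  step 6: ref 2 -> HIT, frames=[2,4] (faults so far: 3)
  step 7: ref 1 -> FAULT, evict 4, frames=[2,1] (faults so far: 4)
  step 8: ref 1 -> HIT, frames=[2,1] (faults so far: 4)
  step 9: ref 2 -> HIT, frames=[2,1] (faults so far: 4)
  step 10: ref 4 -> FAULT, evict 2, frames=[4,1] (faults so far: 5)
  step 11: ref 1 -> HIT, frames=[4,1] (faults so far: 5)
  step 12: ref 2 -> FAULT, evict 4, frames=[2,1] (faults so far: 6)
  step 13: ref 1 -> HIT, frames=[2,1] (faults so far: 6)
  Optimal total faults: 6

Answer: 7 7 6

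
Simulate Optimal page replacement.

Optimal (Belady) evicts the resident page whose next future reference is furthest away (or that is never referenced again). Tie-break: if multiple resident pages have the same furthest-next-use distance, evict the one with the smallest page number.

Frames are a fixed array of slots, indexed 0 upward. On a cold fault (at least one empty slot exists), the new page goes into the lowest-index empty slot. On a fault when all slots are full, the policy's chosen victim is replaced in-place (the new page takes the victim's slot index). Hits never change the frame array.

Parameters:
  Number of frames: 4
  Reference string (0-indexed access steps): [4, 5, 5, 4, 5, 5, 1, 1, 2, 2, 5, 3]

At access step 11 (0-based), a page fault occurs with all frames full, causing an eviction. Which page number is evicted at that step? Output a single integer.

Answer: 1

Derivation:
Step 0: ref 4 -> FAULT, frames=[4,-,-,-]
Step 1: ref 5 -> FAULT, frames=[4,5,-,-]
Step 2: ref 5 -> HIT, frames=[4,5,-,-]
Step 3: ref 4 -> HIT, frames=[4,5,-,-]
Step 4: ref 5 -> HIT, frames=[4,5,-,-]
Step 5: ref 5 -> HIT, frames=[4,5,-,-]
Step 6: ref 1 -> FAULT, frames=[4,5,1,-]
Step 7: ref 1 -> HIT, frames=[4,5,1,-]
Step 8: ref 2 -> FAULT, frames=[4,5,1,2]
Step 9: ref 2 -> HIT, frames=[4,5,1,2]
Step 10: ref 5 -> HIT, frames=[4,5,1,2]
Step 11: ref 3 -> FAULT, evict 1, frames=[4,5,3,2]
At step 11: evicted page 1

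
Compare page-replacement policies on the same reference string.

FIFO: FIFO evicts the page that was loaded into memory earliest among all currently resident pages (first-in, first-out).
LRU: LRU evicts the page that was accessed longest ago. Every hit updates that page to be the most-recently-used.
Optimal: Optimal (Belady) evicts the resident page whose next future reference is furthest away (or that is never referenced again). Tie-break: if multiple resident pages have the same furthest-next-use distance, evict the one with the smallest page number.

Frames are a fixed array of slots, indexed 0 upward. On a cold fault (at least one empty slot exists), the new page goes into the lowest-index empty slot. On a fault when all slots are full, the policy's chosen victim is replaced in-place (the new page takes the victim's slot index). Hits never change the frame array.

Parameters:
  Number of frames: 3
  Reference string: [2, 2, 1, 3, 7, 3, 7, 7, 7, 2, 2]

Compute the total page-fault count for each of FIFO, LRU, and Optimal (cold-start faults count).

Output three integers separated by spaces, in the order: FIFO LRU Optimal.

--- FIFO ---
  step 0: ref 2 -> FAULT, frames=[2,-,-] (faults so far: 1)
  step 1: ref 2 -> HIT, frames=[2,-,-] (faults so far: 1)
  step 2: ref 1 -> FAULT, frames=[2,1,-] (faults so far: 2)
  step 3: ref 3 -> FAULT, frames=[2,1,3] (faults so far: 3)
  step 4: ref 7 -> FAULT, evict 2, frames=[7,1,3] (faults so far: 4)
  step 5: ref 3 -> HIT, frames=[7,1,3] (faults so far: 4)
  step 6: ref 7 -> HIT, frames=[7,1,3] (faults so far: 4)
  step 7: ref 7 -> HIT, frames=[7,1,3] (faults so far: 4)
  step 8: ref 7 -> HIT, frames=[7,1,3] (faults so far: 4)
  step 9: ref 2 -> FAULT, evict 1, frames=[7,2,3] (faults so far: 5)
  step 10: ref 2 -> HIT, frames=[7,2,3] (faults so far: 5)
  FIFO total faults: 5
--- LRU ---
  step 0: ref 2 -> FAULT, frames=[2,-,-] (faults so far: 1)
  step 1: ref 2 -> HIT, frames=[2,-,-] (faults so far: 1)
  step 2: ref 1 -> FAULT, frames=[2,1,-] (faults so far: 2)
  step 3: ref 3 -> FAULT, frames=[2,1,3] (faults so far: 3)
  step 4: ref 7 -> FAULT, evict 2, frames=[7,1,3] (faults so far: 4)
  step 5: ref 3 -> HIT, frames=[7,1,3] (faults so far: 4)
  step 6: ref 7 -> HIT, frames=[7,1,3] (faults so far: 4)
  step 7: ref 7 -> HIT, frames=[7,1,3] (faults so far: 4)
  step 8: ref 7 -> HIT, frames=[7,1,3] (faults so far: 4)
  step 9: ref 2 -> FAULT, evict 1, frames=[7,2,3] (faults so far: 5)
  step 10: ref 2 -> HIT, frames=[7,2,3] (faults so far: 5)
  LRU total faults: 5
--- Optimal ---
  step 0: ref 2 -> FAULT, frames=[2,-,-] (faults so far: 1)
  step 1: ref 2 -> HIT, frames=[2,-,-] (faults so far: 1)
  step 2: ref 1 -> FAULT, frames=[2,1,-] (faults so far: 2)
  step 3: ref 3 -> FAULT, frames=[2,1,3] (faults so far: 3)
  step 4: ref 7 -> FAULT, evict 1, frames=[2,7,3] (faults so far: 4)
  step 5: ref 3 -> HIT, frames=[2,7,3] (faults so far: 4)
  step 6: ref 7 -> HIT, frames=[2,7,3] (faults so far: 4)
  step 7: ref 7 -> HIT, frames=[2,7,3] (faults so far: 4)
  step 8: ref 7 -> HIT, frames=[2,7,3] (faults so far: 4)
  step 9: ref 2 -> HIT, frames=[2,7,3] (faults so far: 4)
  step 10: ref 2 -> HIT, frames=[2,7,3] (faults so far: 4)
  Optimal total faults: 4

Answer: 5 5 4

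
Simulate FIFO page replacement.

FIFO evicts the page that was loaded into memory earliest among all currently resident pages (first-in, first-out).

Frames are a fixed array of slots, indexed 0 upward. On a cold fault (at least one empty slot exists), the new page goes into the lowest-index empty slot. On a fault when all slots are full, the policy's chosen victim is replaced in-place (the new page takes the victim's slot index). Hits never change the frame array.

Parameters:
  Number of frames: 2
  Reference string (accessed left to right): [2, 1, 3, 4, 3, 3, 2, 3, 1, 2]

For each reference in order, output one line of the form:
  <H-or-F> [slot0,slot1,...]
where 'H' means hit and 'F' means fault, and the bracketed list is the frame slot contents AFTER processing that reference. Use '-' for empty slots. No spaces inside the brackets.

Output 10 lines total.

F [2,-]
F [2,1]
F [3,1]
F [3,4]
H [3,4]
H [3,4]
F [2,4]
F [2,3]
F [1,3]
F [1,2]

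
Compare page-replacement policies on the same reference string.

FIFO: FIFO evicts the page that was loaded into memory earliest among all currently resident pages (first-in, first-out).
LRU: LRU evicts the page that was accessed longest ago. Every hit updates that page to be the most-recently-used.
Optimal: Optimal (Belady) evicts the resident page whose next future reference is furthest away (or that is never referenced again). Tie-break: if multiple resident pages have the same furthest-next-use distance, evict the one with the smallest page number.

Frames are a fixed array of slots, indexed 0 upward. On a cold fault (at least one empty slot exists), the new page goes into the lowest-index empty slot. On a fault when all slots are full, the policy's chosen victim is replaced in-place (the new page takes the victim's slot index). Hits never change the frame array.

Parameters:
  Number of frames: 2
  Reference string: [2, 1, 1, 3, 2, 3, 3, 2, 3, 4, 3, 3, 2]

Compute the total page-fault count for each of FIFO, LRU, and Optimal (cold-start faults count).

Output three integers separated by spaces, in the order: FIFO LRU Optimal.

Answer: 7 6 5

Derivation:
--- FIFO ---
  step 0: ref 2 -> FAULT, frames=[2,-] (faults so far: 1)
  step 1: ref 1 -> FAULT, frames=[2,1] (faults so far: 2)
  step 2: ref 1 -> HIT, frames=[2,1] (faults so far: 2)
  step 3: ref 3 -> FAULT, evict 2, frames=[3,1] (faults so far: 3)
  step 4: ref 2 -> FAULT, evict 1, frames=[3,2] (faults so far: 4)
  step 5: ref 3 -> HIT, frames=[3,2] (faults so far: 4)
  step 6: ref 3 -> HIT, frames=[3,2] (faults so far: 4)
  step 7: ref 2 -> HIT, frames=[3,2] (faults so far: 4)
  step 8: ref 3 -> HIT, frames=[3,2] (faults so far: 4)
  step 9: ref 4 -> FAULT, evict 3, frames=[4,2] (faults so far: 5)
  step 10: ref 3 -> FAULT, evict 2, frames=[4,3] (faults so far: 6)
  step 11: ref 3 -> HIT, frames=[4,3] (faults so far: 6)
  step 12: ref 2 -> FAULT, evict 4, frames=[2,3] (faults so far: 7)
  FIFO total faults: 7
--- LRU ---
  step 0: ref 2 -> FAULT, frames=[2,-] (faults so far: 1)
  step 1: ref 1 -> FAULT, frames=[2,1] (faults so far: 2)
  step 2: ref 1 -> HIT, frames=[2,1] (faults so far: 2)
  step 3: ref 3 -> FAULT, evict 2, frames=[3,1] (faults so far: 3)
  step 4: ref 2 -> FAULT, evict 1, frames=[3,2] (faults so far: 4)
  step 5: ref 3 -> HIT, frames=[3,2] (faults so far: 4)
  step 6: ref 3 -> HIT, frames=[3,2] (faults so far: 4)
  step 7: ref 2 -> HIT, frames=[3,2] (faults so far: 4)
  step 8: ref 3 -> HIT, frames=[3,2] (faults so far: 4)
  step 9: ref 4 -> FAULT, evict 2, frames=[3,4] (faults so far: 5)
  step 10: ref 3 -> HIT, frames=[3,4] (faults so far: 5)
  step 11: ref 3 -> HIT, frames=[3,4] (faults so far: 5)
  step 12: ref 2 -> FAULT, evict 4, frames=[3,2] (faults so far: 6)
  LRU total faults: 6
--- Optimal ---
  step 0: ref 2 -> FAULT, frames=[2,-] (faults so far: 1)
  step 1: ref 1 -> FAULT, frames=[2,1] (faults so far: 2)
  step 2: ref 1 -> HIT, frames=[2,1] (faults so far: 2)
  step 3: ref 3 -> FAULT, evict 1, frames=[2,3] (faults so far: 3)
  step 4: ref 2 -> HIT, frames=[2,3] (faults so far: 3)
  step 5: ref 3 -> HIT, frames=[2,3] (faults so far: 3)
  step 6: ref 3 -> HIT, frames=[2,3] (faults so far: 3)
  step 7: ref 2 -> HIT, frames=[2,3] (faults so far: 3)
  step 8: ref 3 -> HIT, frames=[2,3] (faults so far: 3)
  step 9: ref 4 -> FAULT, evict 2, frames=[4,3] (faults so far: 4)
  step 10: ref 3 -> HIT, frames=[4,3] (faults so far: 4)
  step 11: ref 3 -> HIT, frames=[4,3] (faults so far: 4)
  step 12: ref 2 -> FAULT, evict 3, frames=[4,2] (faults so far: 5)
  Optimal total faults: 5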